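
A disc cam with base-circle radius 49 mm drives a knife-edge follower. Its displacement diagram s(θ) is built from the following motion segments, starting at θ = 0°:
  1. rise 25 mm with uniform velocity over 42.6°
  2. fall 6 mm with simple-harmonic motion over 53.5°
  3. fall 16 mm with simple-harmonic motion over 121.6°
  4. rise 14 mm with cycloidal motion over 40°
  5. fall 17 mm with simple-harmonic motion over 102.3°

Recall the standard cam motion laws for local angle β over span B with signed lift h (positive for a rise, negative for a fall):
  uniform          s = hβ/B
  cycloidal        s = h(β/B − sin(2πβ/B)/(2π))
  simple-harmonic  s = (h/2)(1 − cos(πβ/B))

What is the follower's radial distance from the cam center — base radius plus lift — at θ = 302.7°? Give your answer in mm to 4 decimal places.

seg 1 [0°–42.6°] uniform, h=25: full span → s += 25 → s = 25.0000
seg 2 [42.6°–96.1°] simple-harmonic, h=-6: full span → s += -6 → s = 19.0000
seg 3 [96.1°–217.7°] simple-harmonic, h=-16: full span → s += -16 → s = 3.0000
seg 4 [217.7°–257.7°] cycloidal, h=14: full span → s += 14 → s = 17.0000
seg 5 [257.7°–360°] simple-harmonic, h=-17: θ=302.7° here. β=45, B=102.3. -17/2·(1 − cos(π·0.4399)) = -6.9042 → s = 10.0958
radial distance = base radius + s = 49 + 10.0958 = 59.0958

59.0958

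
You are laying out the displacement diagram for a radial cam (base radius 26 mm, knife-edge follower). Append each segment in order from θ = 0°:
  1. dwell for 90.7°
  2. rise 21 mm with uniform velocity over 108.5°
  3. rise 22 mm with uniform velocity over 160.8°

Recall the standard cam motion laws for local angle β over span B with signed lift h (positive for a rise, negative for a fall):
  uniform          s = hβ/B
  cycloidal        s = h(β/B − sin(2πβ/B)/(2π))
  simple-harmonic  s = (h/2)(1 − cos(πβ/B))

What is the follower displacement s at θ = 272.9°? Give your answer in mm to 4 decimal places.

seg 1 [0°–90.7°] dwell: s stays 0.0000
seg 2 [90.7°–199.2°] uniform, h=21: full span → s += 21 → s = 21.0000
seg 3 [199.2°–360°] uniform, h=22: θ=272.9° here. β=73.7, B=160.8. 22·73.7/160.8 = 10.0833 → s = 31.0833

31.0833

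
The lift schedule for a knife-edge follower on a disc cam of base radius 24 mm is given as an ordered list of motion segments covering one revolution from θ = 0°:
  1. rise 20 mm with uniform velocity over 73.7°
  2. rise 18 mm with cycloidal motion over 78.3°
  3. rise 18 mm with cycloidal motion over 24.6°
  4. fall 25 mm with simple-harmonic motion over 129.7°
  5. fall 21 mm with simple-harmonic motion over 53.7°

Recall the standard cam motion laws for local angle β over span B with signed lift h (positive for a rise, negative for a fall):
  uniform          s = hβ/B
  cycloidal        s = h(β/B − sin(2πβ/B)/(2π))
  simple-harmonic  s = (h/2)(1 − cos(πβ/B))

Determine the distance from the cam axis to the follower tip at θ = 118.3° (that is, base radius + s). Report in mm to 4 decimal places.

seg 1 [0°–73.7°] uniform, h=20: full span → s += 20 → s = 20.0000
seg 2 [73.7°–152°] cycloidal, h=18: θ=118.3° here. β=44.6, B=78.3. 18·(0.5696 − sin(2π·0.5696)/(2π)) = 11.4662 → s = 31.4662
radial distance = base radius + s = 24 + 31.4662 = 55.4662

55.4662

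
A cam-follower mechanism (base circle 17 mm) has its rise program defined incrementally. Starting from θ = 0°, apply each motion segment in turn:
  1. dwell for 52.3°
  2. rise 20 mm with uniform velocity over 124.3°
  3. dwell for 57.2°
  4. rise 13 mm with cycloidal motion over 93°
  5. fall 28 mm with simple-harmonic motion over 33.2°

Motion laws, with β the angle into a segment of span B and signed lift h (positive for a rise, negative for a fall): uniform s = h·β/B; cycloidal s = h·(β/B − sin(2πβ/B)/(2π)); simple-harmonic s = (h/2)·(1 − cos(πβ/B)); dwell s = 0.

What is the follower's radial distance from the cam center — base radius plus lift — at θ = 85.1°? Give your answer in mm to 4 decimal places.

seg 1 [0°–52.3°] dwell: s stays 0.0000
seg 2 [52.3°–176.6°] uniform, h=20: θ=85.1° here. β=32.8, B=124.3. 20·32.8/124.3 = 5.2776 → s = 5.2776
radial distance = base radius + s = 17 + 5.2776 = 22.2776

22.2776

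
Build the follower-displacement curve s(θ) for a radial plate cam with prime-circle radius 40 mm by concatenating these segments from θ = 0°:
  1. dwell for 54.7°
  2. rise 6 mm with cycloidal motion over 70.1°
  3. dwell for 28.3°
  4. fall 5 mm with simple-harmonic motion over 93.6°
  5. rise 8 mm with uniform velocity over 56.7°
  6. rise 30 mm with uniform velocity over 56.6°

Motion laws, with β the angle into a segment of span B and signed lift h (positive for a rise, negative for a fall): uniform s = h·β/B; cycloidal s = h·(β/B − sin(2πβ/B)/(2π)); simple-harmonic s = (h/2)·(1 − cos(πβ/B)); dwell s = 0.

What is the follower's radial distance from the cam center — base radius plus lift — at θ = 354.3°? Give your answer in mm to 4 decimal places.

seg 1 [0°–54.7°] dwell: s stays 0.0000
seg 2 [54.7°–124.8°] cycloidal, h=6: full span → s += 6 → s = 6.0000
seg 3 [124.8°–153.1°] dwell: s stays 6.0000
seg 4 [153.1°–246.7°] simple-harmonic, h=-5: full span → s += -5 → s = 1.0000
seg 5 [246.7°–303.4°] uniform, h=8: full span → s += 8 → s = 9.0000
seg 6 [303.4°–360°] uniform, h=30: θ=354.3° here. β=50.9, B=56.6. 30·50.9/56.6 = 26.9788 → s = 35.9788
radial distance = base radius + s = 40 + 35.9788 = 75.9788

75.9788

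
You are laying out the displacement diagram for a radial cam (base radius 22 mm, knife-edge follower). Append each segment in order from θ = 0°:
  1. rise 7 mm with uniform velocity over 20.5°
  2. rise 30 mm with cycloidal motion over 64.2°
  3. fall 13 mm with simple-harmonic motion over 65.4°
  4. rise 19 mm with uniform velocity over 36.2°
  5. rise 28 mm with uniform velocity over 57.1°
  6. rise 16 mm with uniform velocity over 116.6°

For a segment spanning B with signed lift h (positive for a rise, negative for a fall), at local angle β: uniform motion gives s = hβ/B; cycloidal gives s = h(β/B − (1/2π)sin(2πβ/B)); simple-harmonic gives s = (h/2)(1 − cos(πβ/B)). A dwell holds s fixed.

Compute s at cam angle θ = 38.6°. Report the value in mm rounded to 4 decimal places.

seg 1 [0°–20.5°] uniform, h=7: full span → s += 7 → s = 7.0000
seg 2 [20.5°–84.7°] cycloidal, h=30: θ=38.6° here. β=18.1, B=64.2. 30·(0.2819 − sin(2π·0.2819)/(2π)) = 3.7791 → s = 10.7791

10.7791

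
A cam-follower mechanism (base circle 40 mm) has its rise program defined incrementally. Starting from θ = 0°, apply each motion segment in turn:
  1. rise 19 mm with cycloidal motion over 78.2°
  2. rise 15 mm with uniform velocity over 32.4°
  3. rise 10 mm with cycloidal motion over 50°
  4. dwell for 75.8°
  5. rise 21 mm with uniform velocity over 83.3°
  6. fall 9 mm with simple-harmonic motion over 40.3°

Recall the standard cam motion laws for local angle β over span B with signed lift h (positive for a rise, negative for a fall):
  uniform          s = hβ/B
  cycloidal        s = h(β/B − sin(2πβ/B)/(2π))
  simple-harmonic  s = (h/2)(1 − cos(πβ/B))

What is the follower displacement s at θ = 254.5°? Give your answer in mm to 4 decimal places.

seg 1 [0°–78.2°] cycloidal, h=19: full span → s += 19 → s = 19.0000
seg 2 [78.2°–110.6°] uniform, h=15: full span → s += 15 → s = 34.0000
seg 3 [110.6°–160.6°] cycloidal, h=10: full span → s += 10 → s = 44.0000
seg 4 [160.6°–236.4°] dwell: s stays 44.0000
seg 5 [236.4°–319.7°] uniform, h=21: θ=254.5° here. β=18.1, B=83.3. 21·18.1/83.3 = 4.5630 → s = 48.5630

48.5630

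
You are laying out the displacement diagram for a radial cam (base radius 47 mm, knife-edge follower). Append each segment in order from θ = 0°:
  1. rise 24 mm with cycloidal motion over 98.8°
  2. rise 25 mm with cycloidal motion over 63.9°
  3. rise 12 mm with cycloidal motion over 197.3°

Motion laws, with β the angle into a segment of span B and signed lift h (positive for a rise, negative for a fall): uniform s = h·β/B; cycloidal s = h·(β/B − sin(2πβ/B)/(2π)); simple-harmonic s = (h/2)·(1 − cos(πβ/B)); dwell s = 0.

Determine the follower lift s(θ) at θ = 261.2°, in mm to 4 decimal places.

seg 1 [0°–98.8°] cycloidal, h=24: full span → s += 24 → s = 24.0000
seg 2 [98.8°–162.7°] cycloidal, h=25: full span → s += 25 → s = 49.0000
seg 3 [162.7°–360°] cycloidal, h=12: θ=261.2° here. β=98.5, B=197.3. 12·(0.4992 − sin(2π·0.4992)/(2π)) = 5.9818 → s = 54.9818

54.9818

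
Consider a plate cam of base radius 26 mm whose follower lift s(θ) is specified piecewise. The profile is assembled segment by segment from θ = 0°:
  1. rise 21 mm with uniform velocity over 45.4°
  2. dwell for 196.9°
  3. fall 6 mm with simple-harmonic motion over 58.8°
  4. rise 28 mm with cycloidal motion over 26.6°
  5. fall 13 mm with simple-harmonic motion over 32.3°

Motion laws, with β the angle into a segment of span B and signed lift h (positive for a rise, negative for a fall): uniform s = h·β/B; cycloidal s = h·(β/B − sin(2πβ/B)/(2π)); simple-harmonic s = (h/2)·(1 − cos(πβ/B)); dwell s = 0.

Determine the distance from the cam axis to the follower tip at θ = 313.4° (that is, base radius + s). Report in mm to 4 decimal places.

seg 1 [0°–45.4°] uniform, h=21: full span → s += 21 → s = 21.0000
seg 2 [45.4°–242.3°] dwell: s stays 21.0000
seg 3 [242.3°–301.1°] simple-harmonic, h=-6: full span → s += -6 → s = 15.0000
seg 4 [301.1°–327.7°] cycloidal, h=28: θ=313.4° here. β=12.3, B=26.6. 28·(0.4624 − sin(2π·0.4624)/(2π)) = 11.9045 → s = 26.9045
radial distance = base radius + s = 26 + 26.9045 = 52.9045

52.9045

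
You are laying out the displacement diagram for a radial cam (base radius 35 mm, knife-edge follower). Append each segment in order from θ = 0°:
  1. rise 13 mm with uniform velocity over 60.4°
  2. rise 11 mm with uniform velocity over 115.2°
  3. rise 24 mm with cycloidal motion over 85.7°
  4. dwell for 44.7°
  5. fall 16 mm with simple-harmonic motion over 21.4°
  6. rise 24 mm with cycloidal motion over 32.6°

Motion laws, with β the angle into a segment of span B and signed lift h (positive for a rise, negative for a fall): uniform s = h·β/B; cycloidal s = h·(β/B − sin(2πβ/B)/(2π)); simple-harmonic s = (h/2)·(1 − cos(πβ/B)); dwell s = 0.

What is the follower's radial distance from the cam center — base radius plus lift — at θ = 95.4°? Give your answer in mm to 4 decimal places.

seg 1 [0°–60.4°] uniform, h=13: full span → s += 13 → s = 13.0000
seg 2 [60.4°–175.6°] uniform, h=11: θ=95.4° here. β=35, B=115.2. 11·35/115.2 = 3.3420 → s = 16.3420
radial distance = base radius + s = 35 + 16.3420 = 51.3420

51.3420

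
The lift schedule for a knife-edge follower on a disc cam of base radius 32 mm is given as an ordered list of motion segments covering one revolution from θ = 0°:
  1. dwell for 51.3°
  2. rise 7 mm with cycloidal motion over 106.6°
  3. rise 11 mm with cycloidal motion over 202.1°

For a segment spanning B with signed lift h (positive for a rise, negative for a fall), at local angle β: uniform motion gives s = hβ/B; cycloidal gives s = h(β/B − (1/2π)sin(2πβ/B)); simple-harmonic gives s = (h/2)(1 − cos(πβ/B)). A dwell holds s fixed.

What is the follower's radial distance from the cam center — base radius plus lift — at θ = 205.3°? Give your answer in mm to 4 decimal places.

seg 1 [0°–51.3°] dwell: s stays 0.0000
seg 2 [51.3°–157.9°] cycloidal, h=7: full span → s += 7 → s = 7.0000
seg 3 [157.9°–360°] cycloidal, h=11: θ=205.3° here. β=47.4, B=202.1. 11·(0.2345 − sin(2π·0.2345)/(2π)) = 0.8375 → s = 7.8375
radial distance = base radius + s = 32 + 7.8375 = 39.8375

39.8375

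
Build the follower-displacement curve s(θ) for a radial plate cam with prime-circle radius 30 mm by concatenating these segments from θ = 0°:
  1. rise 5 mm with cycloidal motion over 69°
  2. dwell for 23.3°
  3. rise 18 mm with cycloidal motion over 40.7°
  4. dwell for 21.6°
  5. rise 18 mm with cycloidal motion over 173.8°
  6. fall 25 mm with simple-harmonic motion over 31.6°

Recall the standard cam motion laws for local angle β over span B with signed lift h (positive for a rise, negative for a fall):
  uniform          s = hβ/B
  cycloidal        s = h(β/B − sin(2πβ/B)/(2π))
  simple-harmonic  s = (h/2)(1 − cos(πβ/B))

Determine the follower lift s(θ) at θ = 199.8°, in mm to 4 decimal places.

seg 1 [0°–69°] cycloidal, h=5: full span → s += 5 → s = 5.0000
seg 2 [69°–92.3°] dwell: s stays 5.0000
seg 3 [92.3°–133°] cycloidal, h=18: full span → s += 18 → s = 23.0000
seg 4 [133°–154.6°] dwell: s stays 23.0000
seg 5 [154.6°–328.4°] cycloidal, h=18: θ=199.8° here. β=45.2, B=173.8. 18·(0.2601 − sin(2π·0.2601)/(2π)) = 1.8222 → s = 24.8222

24.8222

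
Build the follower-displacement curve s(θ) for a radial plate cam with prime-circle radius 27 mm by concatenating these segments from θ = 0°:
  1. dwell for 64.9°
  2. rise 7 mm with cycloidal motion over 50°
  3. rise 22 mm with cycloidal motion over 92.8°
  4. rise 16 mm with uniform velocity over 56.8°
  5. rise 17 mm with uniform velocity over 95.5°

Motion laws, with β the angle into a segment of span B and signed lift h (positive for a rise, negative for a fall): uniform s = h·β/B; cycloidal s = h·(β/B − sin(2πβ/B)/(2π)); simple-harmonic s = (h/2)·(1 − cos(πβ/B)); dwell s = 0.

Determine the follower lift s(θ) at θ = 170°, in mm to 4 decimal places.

seg 1 [0°–64.9°] dwell: s stays 0.0000
seg 2 [64.9°–114.9°] cycloidal, h=7: full span → s += 7 → s = 7.0000
seg 3 [114.9°–207.7°] cycloidal, h=22: θ=170° here. β=55.1, B=92.8. 22·(0.5938 − sin(2π·0.5938)/(2π)) = 15.0078 → s = 22.0078

22.0078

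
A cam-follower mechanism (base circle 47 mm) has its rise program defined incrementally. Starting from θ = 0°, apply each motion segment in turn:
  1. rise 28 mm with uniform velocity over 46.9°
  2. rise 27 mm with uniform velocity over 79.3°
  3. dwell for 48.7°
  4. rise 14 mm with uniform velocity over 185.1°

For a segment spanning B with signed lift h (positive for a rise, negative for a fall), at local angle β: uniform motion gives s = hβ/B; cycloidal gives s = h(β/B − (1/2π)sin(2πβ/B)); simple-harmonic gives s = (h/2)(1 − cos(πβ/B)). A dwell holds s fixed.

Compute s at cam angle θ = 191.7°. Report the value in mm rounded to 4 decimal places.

seg 1 [0°–46.9°] uniform, h=28: full span → s += 28 → s = 28.0000
seg 2 [46.9°–126.2°] uniform, h=27: full span → s += 27 → s = 55.0000
seg 3 [126.2°–174.9°] dwell: s stays 55.0000
seg 4 [174.9°–360°] uniform, h=14: θ=191.7° here. β=16.8, B=185.1. 14·16.8/185.1 = 1.2707 → s = 56.2707

56.2707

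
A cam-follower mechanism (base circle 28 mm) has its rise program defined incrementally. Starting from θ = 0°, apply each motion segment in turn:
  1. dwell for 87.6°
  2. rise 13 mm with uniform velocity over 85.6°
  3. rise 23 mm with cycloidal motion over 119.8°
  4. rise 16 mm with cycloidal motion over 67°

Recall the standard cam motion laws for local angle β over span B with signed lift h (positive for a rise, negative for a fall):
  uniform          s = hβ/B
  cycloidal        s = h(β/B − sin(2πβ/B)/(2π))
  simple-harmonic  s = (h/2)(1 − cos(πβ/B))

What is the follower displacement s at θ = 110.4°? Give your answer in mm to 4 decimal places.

seg 1 [0°–87.6°] dwell: s stays 0.0000
seg 2 [87.6°–173.2°] uniform, h=13: θ=110.4° here. β=22.8, B=85.6. 13·22.8/85.6 = 3.4626 → s = 3.4626

3.4626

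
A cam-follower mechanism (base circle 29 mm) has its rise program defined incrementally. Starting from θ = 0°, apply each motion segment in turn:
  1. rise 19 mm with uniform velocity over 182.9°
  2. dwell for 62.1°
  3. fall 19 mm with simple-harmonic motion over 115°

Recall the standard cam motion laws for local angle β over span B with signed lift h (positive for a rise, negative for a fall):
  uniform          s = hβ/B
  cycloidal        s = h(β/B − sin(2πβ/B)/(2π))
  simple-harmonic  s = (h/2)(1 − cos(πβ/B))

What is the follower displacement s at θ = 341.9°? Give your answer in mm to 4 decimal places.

seg 1 [0°–182.9°] uniform, h=19: full span → s += 19 → s = 19.0000
seg 2 [182.9°–245°] dwell: s stays 19.0000
seg 3 [245°–360°] simple-harmonic, h=-19: θ=341.9° here. β=96.9, B=115. -19/2·(1 − cos(π·0.8426)) = -17.8621 → s = 1.1379

1.1379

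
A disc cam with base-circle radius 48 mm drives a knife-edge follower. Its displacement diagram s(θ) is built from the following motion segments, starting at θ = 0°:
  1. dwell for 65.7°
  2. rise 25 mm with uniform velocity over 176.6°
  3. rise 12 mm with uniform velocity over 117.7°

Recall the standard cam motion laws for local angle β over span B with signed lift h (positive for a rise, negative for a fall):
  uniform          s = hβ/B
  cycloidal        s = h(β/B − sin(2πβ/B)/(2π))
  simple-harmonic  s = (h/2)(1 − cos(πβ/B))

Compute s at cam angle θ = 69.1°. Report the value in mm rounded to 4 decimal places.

seg 1 [0°–65.7°] dwell: s stays 0.0000
seg 2 [65.7°–242.3°] uniform, h=25: θ=69.1° here. β=3.4, B=176.6. 25·3.4/176.6 = 0.4813 → s = 0.4813

0.4813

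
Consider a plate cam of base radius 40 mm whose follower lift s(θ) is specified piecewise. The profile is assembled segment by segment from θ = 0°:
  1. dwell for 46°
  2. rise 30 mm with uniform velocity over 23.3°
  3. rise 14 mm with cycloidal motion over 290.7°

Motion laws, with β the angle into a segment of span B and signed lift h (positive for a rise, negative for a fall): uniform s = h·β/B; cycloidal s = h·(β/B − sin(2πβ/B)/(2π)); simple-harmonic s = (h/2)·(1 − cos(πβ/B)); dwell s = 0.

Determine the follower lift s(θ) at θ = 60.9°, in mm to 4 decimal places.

seg 1 [0°–46°] dwell: s stays 0.0000
seg 2 [46°–69.3°] uniform, h=30: θ=60.9° here. β=14.9, B=23.3. 30·14.9/23.3 = 19.1845 → s = 19.1845

19.1845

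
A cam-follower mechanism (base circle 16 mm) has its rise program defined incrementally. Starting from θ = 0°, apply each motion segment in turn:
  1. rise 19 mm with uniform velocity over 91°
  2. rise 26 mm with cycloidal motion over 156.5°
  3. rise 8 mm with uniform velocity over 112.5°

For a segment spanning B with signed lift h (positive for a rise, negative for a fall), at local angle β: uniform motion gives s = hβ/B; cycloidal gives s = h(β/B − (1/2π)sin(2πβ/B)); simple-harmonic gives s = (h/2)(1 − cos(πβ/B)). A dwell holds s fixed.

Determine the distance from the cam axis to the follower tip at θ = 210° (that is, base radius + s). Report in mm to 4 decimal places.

seg 1 [0°–91°] uniform, h=19: full span → s += 19 → s = 19.0000
seg 2 [91°–247.5°] cycloidal, h=26: θ=210° here. β=119, B=156.5. 26·(0.7604 − sin(2π·0.7604)/(2π)) = 23.8992 → s = 42.8992
radial distance = base radius + s = 16 + 42.8992 = 58.8992

58.8992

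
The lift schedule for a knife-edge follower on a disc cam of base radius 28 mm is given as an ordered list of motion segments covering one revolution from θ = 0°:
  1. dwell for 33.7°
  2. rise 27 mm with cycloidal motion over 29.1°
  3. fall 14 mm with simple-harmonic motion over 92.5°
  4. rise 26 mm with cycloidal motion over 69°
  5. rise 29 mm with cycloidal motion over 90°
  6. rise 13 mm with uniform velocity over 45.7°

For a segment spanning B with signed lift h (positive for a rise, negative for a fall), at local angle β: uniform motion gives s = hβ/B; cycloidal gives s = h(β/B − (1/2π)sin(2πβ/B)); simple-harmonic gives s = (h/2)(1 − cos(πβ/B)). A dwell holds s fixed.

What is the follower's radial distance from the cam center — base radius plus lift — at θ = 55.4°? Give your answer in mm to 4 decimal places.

seg 1 [0°–33.7°] dwell: s stays 0.0000
seg 2 [33.7°–62.8°] cycloidal, h=27: θ=55.4° here. β=21.7, B=29.1. 27·(0.7457 − sin(2π·0.7457)/(2π)) = 24.4296 → s = 24.4296
radial distance = base radius + s = 28 + 24.4296 = 52.4296

52.4296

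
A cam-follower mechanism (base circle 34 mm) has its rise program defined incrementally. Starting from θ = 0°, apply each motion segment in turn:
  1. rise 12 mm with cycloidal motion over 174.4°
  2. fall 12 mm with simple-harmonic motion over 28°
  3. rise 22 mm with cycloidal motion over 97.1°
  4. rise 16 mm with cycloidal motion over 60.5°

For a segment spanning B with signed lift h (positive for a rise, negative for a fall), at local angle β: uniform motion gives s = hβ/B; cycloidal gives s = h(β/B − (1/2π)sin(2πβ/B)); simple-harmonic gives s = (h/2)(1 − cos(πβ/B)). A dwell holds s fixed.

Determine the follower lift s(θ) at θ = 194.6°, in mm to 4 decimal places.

seg 1 [0°–174.4°] cycloidal, h=12: full span → s += 12 → s = 12.0000
seg 2 [174.4°–202.4°] simple-harmonic, h=-12: θ=194.6° here. β=20.2, B=28. -12/2·(1 − cos(π·0.7214)) = -9.8453 → s = 2.1547

2.1547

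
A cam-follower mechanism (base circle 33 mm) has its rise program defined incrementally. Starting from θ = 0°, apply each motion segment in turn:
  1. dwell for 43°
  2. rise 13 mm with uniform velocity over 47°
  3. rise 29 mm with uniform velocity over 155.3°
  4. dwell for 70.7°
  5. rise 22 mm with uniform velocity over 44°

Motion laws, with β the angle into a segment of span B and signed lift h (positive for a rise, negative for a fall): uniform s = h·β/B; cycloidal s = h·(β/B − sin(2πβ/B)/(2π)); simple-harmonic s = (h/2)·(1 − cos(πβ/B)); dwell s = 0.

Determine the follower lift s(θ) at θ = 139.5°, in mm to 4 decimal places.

seg 1 [0°–43°] dwell: s stays 0.0000
seg 2 [43°–90°] uniform, h=13: full span → s += 13 → s = 13.0000
seg 3 [90°–245.3°] uniform, h=29: θ=139.5° here. β=49.5, B=155.3. 29·49.5/155.3 = 9.2434 → s = 22.2434

22.2434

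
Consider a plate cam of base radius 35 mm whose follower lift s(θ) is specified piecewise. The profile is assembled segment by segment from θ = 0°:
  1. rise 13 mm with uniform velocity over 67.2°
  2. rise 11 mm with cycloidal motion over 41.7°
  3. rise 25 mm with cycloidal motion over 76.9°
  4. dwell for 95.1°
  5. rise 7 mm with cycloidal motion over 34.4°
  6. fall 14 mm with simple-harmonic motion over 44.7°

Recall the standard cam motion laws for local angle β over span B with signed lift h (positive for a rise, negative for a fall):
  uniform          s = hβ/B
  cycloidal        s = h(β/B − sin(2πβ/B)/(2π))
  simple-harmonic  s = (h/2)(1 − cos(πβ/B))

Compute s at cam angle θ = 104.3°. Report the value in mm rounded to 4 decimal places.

seg 1 [0°–67.2°] uniform, h=13: full span → s += 13 → s = 13.0000
seg 2 [67.2°–108.9°] cycloidal, h=11: θ=104.3° here. β=37.1, B=41.7. 11·(0.8897 − sin(2π·0.8897)/(2π)) = 10.9052 → s = 23.9052

23.9052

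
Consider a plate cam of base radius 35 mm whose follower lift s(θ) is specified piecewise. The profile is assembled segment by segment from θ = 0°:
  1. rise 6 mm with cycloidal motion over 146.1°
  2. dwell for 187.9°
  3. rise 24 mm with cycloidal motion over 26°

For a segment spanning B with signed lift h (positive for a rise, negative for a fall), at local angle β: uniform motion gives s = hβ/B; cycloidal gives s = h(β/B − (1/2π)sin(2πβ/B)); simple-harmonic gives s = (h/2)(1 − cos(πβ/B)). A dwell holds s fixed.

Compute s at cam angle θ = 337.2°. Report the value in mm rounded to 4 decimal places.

seg 1 [0°–146.1°] cycloidal, h=6: full span → s += 6 → s = 6.0000
seg 2 [146.1°–334°] dwell: s stays 6.0000
seg 3 [334°–360°] cycloidal, h=24: θ=337.2° here. β=3.2, B=26. 24·(0.1231 − sin(2π·0.1231)/(2π)) = 0.2857 → s = 6.2857

6.2857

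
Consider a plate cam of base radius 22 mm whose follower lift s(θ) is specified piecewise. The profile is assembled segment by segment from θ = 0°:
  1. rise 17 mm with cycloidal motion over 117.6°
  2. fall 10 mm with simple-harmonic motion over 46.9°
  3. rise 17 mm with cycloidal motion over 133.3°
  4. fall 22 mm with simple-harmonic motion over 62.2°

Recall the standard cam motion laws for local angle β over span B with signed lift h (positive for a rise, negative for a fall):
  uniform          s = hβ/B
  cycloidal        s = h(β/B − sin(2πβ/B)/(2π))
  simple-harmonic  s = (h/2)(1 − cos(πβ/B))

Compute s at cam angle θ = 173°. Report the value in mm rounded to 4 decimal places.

seg 1 [0°–117.6°] cycloidal, h=17: full span → s += 17 → s = 17.0000
seg 2 [117.6°–164.5°] simple-harmonic, h=-10: full span → s += -10 → s = 7.0000
seg 3 [164.5°–297.8°] cycloidal, h=17: θ=173° here. β=8.5, B=133.3. 17·(0.0638 − sin(2π·0.0638)/(2π)) = 0.0288 → s = 7.0288

7.0288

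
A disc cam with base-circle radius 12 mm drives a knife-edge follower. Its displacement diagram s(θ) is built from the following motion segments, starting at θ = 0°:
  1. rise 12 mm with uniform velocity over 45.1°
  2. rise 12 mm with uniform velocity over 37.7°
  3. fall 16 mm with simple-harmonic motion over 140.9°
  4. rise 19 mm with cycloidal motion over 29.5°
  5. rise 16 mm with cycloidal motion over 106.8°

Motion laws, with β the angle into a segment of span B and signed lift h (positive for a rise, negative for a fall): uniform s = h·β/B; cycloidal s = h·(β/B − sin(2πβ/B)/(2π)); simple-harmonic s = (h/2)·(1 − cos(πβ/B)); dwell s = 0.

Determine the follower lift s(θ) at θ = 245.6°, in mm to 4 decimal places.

seg 1 [0°–45.1°] uniform, h=12: full span → s += 12 → s = 12.0000
seg 2 [45.1°–82.8°] uniform, h=12: full span → s += 12 → s = 24.0000
seg 3 [82.8°–223.7°] simple-harmonic, h=-16: full span → s += -16 → s = 8.0000
seg 4 [223.7°–253.2°] cycloidal, h=19: θ=245.6° here. β=21.9, B=29.5. 19·(0.7424 − sin(2π·0.7424)/(2π)) = 17.1256 → s = 25.1256

25.1256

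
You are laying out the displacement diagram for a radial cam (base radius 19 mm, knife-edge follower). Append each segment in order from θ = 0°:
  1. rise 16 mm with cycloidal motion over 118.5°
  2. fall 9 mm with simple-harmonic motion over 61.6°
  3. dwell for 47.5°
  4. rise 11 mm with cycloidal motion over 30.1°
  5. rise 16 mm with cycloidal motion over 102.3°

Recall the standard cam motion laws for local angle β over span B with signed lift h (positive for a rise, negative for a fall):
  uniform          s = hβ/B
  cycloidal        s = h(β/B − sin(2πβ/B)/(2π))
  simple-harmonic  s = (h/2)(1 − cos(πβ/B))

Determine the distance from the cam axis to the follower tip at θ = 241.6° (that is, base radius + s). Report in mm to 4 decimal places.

seg 1 [0°–118.5°] cycloidal, h=16: full span → s += 16 → s = 16.0000
seg 2 [118.5°–180.1°] simple-harmonic, h=-9: full span → s += -9 → s = 7.0000
seg 3 [180.1°–227.6°] dwell: s stays 7.0000
seg 4 [227.6°–257.7°] cycloidal, h=11: θ=241.6° here. β=14, B=30.1. 11·(0.4651 − sin(2π·0.4651)/(2π)) = 4.7356 → s = 11.7356
radial distance = base radius + s = 19 + 11.7356 = 30.7356

30.7356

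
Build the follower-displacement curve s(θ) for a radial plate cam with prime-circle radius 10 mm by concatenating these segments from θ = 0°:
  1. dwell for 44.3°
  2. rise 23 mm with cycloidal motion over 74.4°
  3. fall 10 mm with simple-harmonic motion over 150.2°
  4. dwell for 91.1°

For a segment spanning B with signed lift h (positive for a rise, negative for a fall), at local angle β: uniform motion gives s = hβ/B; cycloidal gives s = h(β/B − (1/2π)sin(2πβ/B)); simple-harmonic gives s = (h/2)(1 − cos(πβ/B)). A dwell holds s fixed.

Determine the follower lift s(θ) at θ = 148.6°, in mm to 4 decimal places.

seg 1 [0°–44.3°] dwell: s stays 0.0000
seg 2 [44.3°–118.7°] cycloidal, h=23: full span → s += 23 → s = 23.0000
seg 3 [118.7°–268.9°] simple-harmonic, h=-10: θ=148.6° here. β=29.9, B=150.2. -10/2·(1 − cos(π·0.1991)) = -0.9463 → s = 22.0537

22.0537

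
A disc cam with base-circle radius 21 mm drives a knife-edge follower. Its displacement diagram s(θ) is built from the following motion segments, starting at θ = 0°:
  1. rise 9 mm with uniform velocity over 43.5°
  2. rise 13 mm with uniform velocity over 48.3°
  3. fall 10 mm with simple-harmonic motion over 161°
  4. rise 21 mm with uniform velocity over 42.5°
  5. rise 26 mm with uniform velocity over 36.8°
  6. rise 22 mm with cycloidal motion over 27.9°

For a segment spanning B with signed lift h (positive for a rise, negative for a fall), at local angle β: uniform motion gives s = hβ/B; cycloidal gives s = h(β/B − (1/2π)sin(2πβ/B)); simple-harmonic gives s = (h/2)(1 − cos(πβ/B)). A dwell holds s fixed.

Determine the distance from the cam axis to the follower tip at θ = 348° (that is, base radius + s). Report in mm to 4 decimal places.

seg 1 [0°–43.5°] uniform, h=9: full span → s += 9 → s = 9.0000
seg 2 [43.5°–91.8°] uniform, h=13: full span → s += 13 → s = 22.0000
seg 3 [91.8°–252.8°] simple-harmonic, h=-10: full span → s += -10 → s = 12.0000
seg 4 [252.8°–295.3°] uniform, h=21: full span → s += 21 → s = 33.0000
seg 5 [295.3°–332.1°] uniform, h=26: full span → s += 26 → s = 59.0000
seg 6 [332.1°–360°] cycloidal, h=22: θ=348° here. β=15.9, B=27.9. 22·(0.5699 − sin(2π·0.5699)/(2π)) = 14.0263 → s = 73.0263
radial distance = base radius + s = 21 + 73.0263 = 94.0263

94.0263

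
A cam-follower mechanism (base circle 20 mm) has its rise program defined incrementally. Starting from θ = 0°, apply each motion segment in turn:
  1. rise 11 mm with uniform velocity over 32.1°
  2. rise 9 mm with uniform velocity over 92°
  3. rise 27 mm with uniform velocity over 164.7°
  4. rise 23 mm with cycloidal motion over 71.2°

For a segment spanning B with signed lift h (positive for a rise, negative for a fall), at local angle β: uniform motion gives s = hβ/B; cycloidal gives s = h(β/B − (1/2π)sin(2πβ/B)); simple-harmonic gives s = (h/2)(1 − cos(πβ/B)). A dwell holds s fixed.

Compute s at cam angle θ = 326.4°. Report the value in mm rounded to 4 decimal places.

seg 1 [0°–32.1°] uniform, h=11: full span → s += 11 → s = 11.0000
seg 2 [32.1°–124.1°] uniform, h=9: full span → s += 9 → s = 20.0000
seg 3 [124.1°–288.8°] uniform, h=27: full span → s += 27 → s = 47.0000
seg 4 [288.8°–360°] cycloidal, h=23: θ=326.4° here. β=37.6, B=71.2. 23·(0.5281 − sin(2π·0.5281)/(2π)) = 12.7888 → s = 59.7888

59.7888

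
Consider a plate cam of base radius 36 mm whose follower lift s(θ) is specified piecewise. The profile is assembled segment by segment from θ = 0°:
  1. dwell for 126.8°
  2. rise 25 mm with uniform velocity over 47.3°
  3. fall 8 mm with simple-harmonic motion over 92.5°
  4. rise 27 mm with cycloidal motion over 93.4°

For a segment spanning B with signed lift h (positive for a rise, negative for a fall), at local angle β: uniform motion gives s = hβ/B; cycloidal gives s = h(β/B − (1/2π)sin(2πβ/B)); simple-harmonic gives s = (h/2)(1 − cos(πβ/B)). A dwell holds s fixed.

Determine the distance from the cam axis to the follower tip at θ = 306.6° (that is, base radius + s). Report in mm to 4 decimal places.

seg 1 [0°–126.8°] dwell: s stays 0.0000
seg 2 [126.8°–174.1°] uniform, h=25: full span → s += 25 → s = 25.0000
seg 3 [174.1°–266.6°] simple-harmonic, h=-8: full span → s += -8 → s = 17.0000
seg 4 [266.6°–360°] cycloidal, h=27: θ=306.6° here. β=40, B=93.4. 27·(0.4283 − sin(2π·0.4283)/(2π)) = 9.6913 → s = 26.6913
radial distance = base radius + s = 36 + 26.6913 = 62.6913

62.6913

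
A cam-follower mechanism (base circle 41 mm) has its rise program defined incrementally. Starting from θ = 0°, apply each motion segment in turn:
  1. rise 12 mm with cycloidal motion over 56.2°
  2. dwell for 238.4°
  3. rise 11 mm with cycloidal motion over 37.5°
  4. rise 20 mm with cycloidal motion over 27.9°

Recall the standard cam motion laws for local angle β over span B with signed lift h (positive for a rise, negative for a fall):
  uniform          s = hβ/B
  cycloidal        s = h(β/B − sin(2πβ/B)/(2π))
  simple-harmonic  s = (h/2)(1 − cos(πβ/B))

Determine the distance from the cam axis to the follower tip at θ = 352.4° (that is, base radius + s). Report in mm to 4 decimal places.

seg 1 [0°–56.2°] cycloidal, h=12: full span → s += 12 → s = 12.0000
seg 2 [56.2°–294.6°] dwell: s stays 12.0000
seg 3 [294.6°–332.1°] cycloidal, h=11: full span → s += 11 → s = 23.0000
seg 4 [332.1°–360°] cycloidal, h=20: θ=352.4° here. β=20.3, B=27.9. 20·(0.7276 − sin(2π·0.7276)/(2π)) = 17.7036 → s = 40.7036
radial distance = base radius + s = 41 + 40.7036 = 81.7036

81.7036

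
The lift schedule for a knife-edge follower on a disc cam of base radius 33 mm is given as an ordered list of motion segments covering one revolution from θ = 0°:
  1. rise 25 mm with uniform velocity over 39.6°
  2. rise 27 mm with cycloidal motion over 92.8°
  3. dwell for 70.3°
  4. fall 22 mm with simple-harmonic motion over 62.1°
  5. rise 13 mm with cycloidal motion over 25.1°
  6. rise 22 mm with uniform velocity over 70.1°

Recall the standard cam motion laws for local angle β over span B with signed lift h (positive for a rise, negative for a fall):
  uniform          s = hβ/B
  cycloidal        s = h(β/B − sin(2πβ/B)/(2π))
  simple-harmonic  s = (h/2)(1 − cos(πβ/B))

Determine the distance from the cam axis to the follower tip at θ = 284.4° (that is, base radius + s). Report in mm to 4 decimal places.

seg 1 [0°–39.6°] uniform, h=25: full span → s += 25 → s = 25.0000
seg 2 [39.6°–132.4°] cycloidal, h=27: full span → s += 27 → s = 52.0000
seg 3 [132.4°–202.7°] dwell: s stays 52.0000
seg 4 [202.7°–264.8°] simple-harmonic, h=-22: full span → s += -22 → s = 30.0000
seg 5 [264.8°–289.9°] cycloidal, h=13: θ=284.4° here. β=19.6, B=25.1. 13·(0.7809 − sin(2π·0.7809)/(2π)) = 12.1816 → s = 42.1816
radial distance = base radius + s = 33 + 42.1816 = 75.1816

75.1816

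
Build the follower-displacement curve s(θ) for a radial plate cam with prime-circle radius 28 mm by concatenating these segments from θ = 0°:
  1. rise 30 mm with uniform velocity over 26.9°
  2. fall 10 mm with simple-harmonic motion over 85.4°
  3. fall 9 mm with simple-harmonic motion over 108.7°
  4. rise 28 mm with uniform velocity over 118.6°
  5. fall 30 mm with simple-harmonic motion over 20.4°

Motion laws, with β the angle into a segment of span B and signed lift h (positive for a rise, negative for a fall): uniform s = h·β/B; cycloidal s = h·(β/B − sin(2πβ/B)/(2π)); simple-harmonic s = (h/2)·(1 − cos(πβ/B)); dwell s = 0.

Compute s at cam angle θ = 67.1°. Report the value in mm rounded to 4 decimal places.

seg 1 [0°–26.9°] uniform, h=30: full span → s += 30 → s = 30.0000
seg 2 [26.9°–112.3°] simple-harmonic, h=-10: θ=67.1° here. β=40.2, B=85.4. -10/2·(1 − cos(π·0.4707)) = -4.5408 → s = 25.4592

25.4592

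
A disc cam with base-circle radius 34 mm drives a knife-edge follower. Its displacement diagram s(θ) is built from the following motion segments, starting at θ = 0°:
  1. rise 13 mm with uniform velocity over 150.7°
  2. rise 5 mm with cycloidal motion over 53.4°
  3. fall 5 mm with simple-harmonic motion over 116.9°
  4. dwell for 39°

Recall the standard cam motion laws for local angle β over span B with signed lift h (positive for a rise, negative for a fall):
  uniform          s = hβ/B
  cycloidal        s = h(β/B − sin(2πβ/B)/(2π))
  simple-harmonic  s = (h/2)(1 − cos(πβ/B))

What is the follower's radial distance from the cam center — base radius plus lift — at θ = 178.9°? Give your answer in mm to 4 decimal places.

seg 1 [0°–150.7°] uniform, h=13: full span → s += 13 → s = 13.0000
seg 2 [150.7°–204.1°] cycloidal, h=5: θ=178.9° here. β=28.2, B=53.4. 5·(0.5281 − sin(2π·0.5281)/(2π)) = 2.7802 → s = 15.7802
radial distance = base radius + s = 34 + 15.7802 = 49.7802

49.7802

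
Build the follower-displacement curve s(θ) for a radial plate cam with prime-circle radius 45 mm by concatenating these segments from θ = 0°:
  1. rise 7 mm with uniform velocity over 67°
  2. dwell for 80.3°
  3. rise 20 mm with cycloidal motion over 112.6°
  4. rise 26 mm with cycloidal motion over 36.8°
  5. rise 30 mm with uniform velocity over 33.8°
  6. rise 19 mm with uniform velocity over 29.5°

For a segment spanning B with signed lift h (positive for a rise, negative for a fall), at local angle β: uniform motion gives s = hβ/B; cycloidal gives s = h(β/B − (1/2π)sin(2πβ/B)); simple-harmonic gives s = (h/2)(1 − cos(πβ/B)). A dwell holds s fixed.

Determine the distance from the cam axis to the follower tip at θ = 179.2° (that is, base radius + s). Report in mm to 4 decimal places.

seg 1 [0°–67°] uniform, h=7: full span → s += 7 → s = 7.0000
seg 2 [67°–147.3°] dwell: s stays 7.0000
seg 3 [147.3°–259.9°] cycloidal, h=20: θ=179.2° here. β=31.9, B=112.6. 20·(0.2833 − sin(2π·0.2833)/(2π)) = 2.5524 → s = 9.5524
radial distance = base radius + s = 45 + 9.5524 = 54.5524

54.5524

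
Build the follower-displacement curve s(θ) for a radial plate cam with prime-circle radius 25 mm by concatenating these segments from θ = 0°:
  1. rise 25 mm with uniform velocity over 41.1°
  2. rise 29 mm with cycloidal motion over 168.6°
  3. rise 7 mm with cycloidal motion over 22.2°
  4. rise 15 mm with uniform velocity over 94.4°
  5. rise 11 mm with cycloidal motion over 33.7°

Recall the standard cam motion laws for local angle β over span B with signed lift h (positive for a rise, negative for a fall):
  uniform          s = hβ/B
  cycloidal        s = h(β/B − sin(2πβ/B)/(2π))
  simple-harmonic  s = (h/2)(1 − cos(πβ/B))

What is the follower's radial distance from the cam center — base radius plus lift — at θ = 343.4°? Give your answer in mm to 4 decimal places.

seg 1 [0°–41.1°] uniform, h=25: full span → s += 25 → s = 25.0000
seg 2 [41.1°–209.7°] cycloidal, h=29: full span → s += 29 → s = 54.0000
seg 3 [209.7°–231.9°] cycloidal, h=7: full span → s += 7 → s = 61.0000
seg 4 [231.9°–326.3°] uniform, h=15: full span → s += 15 → s = 76.0000
seg 5 [326.3°–360°] cycloidal, h=11: θ=343.4° here. β=17.1, B=33.7. 11·(0.5074 − sin(2π·0.5074)/(2π)) = 5.6632 → s = 81.6632
radial distance = base radius + s = 25 + 81.6632 = 106.6632

106.6632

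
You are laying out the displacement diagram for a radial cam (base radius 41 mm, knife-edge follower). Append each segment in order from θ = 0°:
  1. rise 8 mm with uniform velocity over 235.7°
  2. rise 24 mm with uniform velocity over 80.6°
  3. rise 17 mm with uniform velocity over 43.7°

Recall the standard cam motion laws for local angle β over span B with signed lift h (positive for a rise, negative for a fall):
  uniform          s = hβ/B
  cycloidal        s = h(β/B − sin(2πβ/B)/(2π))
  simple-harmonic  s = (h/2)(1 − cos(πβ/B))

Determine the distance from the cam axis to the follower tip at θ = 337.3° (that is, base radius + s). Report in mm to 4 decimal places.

seg 1 [0°–235.7°] uniform, h=8: full span → s += 8 → s = 8.0000
seg 2 [235.7°–316.3°] uniform, h=24: full span → s += 24 → s = 32.0000
seg 3 [316.3°–360°] uniform, h=17: θ=337.3° here. β=21, B=43.7. 17·21/43.7 = 8.1693 → s = 40.1693
radial distance = base radius + s = 41 + 40.1693 = 81.1693

81.1693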